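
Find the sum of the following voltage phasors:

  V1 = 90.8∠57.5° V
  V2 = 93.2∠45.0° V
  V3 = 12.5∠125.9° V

Step 1 — Convert each phasor to rectangular form:
  V1 = 90.8·(cos(57.5°) + j·sin(57.5°)) = 48.79 + j76.58 V
  V2 = 93.2·(cos(45.0°) + j·sin(45.0°)) = 65.9 + j65.9 V
  V3 = 12.5·(cos(125.9°) + j·sin(125.9°)) = -7.33 + j10.13 V
Step 2 — Sum components: V_total = 107.4 + j152.6 V.
Step 3 — Convert to polar: |V_total| = 186.6 V, ∠V_total = 54.9°.

V_total = 186.6∠54.9° V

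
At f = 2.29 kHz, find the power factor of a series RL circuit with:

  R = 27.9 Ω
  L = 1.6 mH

Step 1 — Angular frequency: ω = 2π·f = 2π·2290 = 1.439e+04 rad/s.
Step 2 — Component impedances:
  R: Z = R = 27.9 Ω
  L: Z = jωL = j·1.439e+04·0.0016 = 0 + j23.02 Ω
Step 3 — Series combination: Z_total = R + L = 27.9 + j23.02 Ω = 36.17∠39.5° Ω.
Step 4 — Power factor: PF = cos(φ) = Re(Z)/|Z| = 27.9/36.172 = 0.7713.
Step 5 — Type: Im(Z) = 23.02 ⇒ lagging (phase φ = 39.5°).

PF = 0.7713 (lagging, φ = 39.5°)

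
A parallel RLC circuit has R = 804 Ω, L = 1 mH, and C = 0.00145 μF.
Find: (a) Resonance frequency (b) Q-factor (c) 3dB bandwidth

Step 1 — Resonance: ω₀ = 1/√(LC) = 1/√(0.001·1.45e-09) = 8.305e+05 rad/s.
Step 2 — f₀ = ω₀/(2π) = 1.322e+05 Hz.
Step 3 — Parallel Q: Q = R/(ω₀L) = 804/(8.305e+05·0.001) = 0.9681.
Step 4 — Bandwidth: Δω = ω₀/Q = 8.578e+05 rad/s; BW = Δω/(2π) = 1.365e+05 Hz.

(a) f₀ = 1.322e+05 Hz  (b) Q = 0.9681  (c) BW = 1.365e+05 Hz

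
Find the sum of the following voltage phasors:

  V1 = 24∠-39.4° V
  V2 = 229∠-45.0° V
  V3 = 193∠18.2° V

Step 1 — Convert each phasor to rectangular form:
  V1 = 24·(cos(-39.4°) + j·sin(-39.4°)) = 18.55 - j15.23 V
  V2 = 229·(cos(-45.0°) + j·sin(-45.0°)) = 161.9 - j161.9 V
  V3 = 193·(cos(18.2°) + j·sin(18.2°)) = 183.3 + j60.28 V
Step 2 — Sum components: V_total = 363.8 - j116.9 V.
Step 3 — Convert to polar: |V_total| = 382.1 V, ∠V_total = -17.8°.

V_total = 382.1∠-17.8° V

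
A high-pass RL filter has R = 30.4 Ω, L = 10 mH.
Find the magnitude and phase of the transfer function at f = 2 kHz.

Step 1 — Angular frequency: ω = 2π·2000 = 1.257e+04 rad/s.
Step 2 — Transfer function: H(jω) = jωL/(R + jωL).
Step 3 — Numerator jωL = j·125.7; denominator R + jωL = 30.4 + j125.7.
Step 4 — H = 0.9447 + j0.2285.
Step 5 — Magnitude: |H| = 0.972 (-0.2 dB); phase: φ = 13.6°.

|H| = 0.972 (-0.2 dB), φ = 13.6°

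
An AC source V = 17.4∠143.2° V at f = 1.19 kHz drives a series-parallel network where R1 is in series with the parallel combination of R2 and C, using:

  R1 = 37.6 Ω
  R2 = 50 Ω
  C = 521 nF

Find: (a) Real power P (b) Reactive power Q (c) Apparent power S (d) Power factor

Step 1 — Angular frequency: ω = 2π·f = 2π·1190 = 7477 rad/s.
Step 2 — Component impedances:
  R1: Z = R = 37.6 Ω
  R2: Z = R = 50 Ω
  C: Z = 1/(jωC) = -j/(ω·C) = 0 - j256.7 Ω
Step 3 — Parallel branch: R2 || C = 1/(1/R2 + 1/C) = 48.17 - j9.383 Ω.
Step 4 — Series with R1: Z_total = R1 + (R2 || C) = 85.77 - j9.383 Ω = 86.28∠-6.2° Ω.
Step 5 — Source phasor: V = 17.4∠143.2° V = -13.93 + j10.42 V.
Step 6 — Current: I = V / Z = -0.1737 + j0.1025 A = 0.2017∠149.4° A.
Step 7 — Complex power: S = V·I* = 3.488 - j0.3816 VA.
Step 8 — Real power: P = Re(S) = 3.488 W.
Step 9 — Reactive power: Q = Im(S) = -0.3816 VAR.
Step 10 — Apparent power: |S| = 3.509 VA.
Step 11 — Power factor: PF = P/|S| = 0.9941 (leading).

(a) P = 3.488 W  (b) Q = -0.3816 VAR  (c) S = 3.509 VA  (d) PF = 0.9941 (leading)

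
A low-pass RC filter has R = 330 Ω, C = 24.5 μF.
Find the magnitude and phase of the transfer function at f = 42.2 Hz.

Step 1 — Angular frequency: ω = 2π·42.2 = 265.2 rad/s.
Step 2 — Transfer function: H(jω) = 1/(1 + jωRC).
Step 3 — Denominator: 1 + jωRC = 1 + j·265.2·330·2.45e-05 = 1 + j2.144.
Step 4 — H = 0.1787 - j0.3831.
Step 5 — Magnitude: |H| = 0.4227 (-7.5 dB); phase: φ = -65.0°.

|H| = 0.4227 (-7.5 dB), φ = -65.0°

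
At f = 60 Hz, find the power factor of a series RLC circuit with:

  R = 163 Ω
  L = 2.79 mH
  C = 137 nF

Step 1 — Angular frequency: ω = 2π·f = 2π·60 = 377 rad/s.
Step 2 — Component impedances:
  R: Z = R = 163 Ω
  L: Z = jωL = j·377·0.00279 = 0 + j1.052 Ω
  C: Z = 1/(jωC) = -j/(ω·C) = 0 - j1.936e+04 Ω
Step 3 — Series combination: Z_total = R + L + C = 163 - j1.936e+04 Ω = 1.936e+04∠-89.5° Ω.
Step 4 — Power factor: PF = cos(φ) = Re(Z)/|Z| = 163/1.936e+04 = 0.008419.
Step 5 — Type: Im(Z) = -1.936e+04 ⇒ leading (phase φ = -89.5°).

PF = 0.008419 (leading, φ = -89.5°)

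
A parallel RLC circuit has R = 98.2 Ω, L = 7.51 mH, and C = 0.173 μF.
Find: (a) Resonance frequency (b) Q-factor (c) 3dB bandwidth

Step 1 — Resonance: ω₀ = 1/√(LC) = 1/√(0.00751·1.73e-07) = 2.774e+04 rad/s.
Step 2 — f₀ = ω₀/(2π) = 4415 Hz.
Step 3 — Parallel Q: Q = R/(ω₀L) = 98.2/(2.774e+04·0.00751) = 0.4713.
Step 4 — Bandwidth: Δω = ω₀/Q = 5.886e+04 rad/s; BW = Δω/(2π) = 9368 Hz.

(a) f₀ = 4415 Hz  (b) Q = 0.4713  (c) BW = 9368 Hz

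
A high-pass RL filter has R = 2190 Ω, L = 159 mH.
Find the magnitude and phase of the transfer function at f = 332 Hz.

Step 1 — Angular frequency: ω = 2π·332 = 2086 rad/s.
Step 2 — Transfer function: H(jω) = jωL/(R + jωL).
Step 3 — Numerator jωL = j·331.7; denominator R + jωL = 2190 + j331.7.
Step 4 — H = 0.02242 + j0.1481.
Step 5 — Magnitude: |H| = 0.1497 (-16.5 dB); phase: φ = 81.4°.

|H| = 0.1497 (-16.5 dB), φ = 81.4°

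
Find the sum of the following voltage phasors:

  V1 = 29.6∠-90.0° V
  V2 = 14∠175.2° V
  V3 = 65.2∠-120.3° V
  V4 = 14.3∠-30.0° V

Step 1 — Convert each phasor to rectangular form:
  V1 = 29.6·(cos(-90.0°) + j·sin(-90.0°)) = 0 - j29.6 V
  V2 = 14·(cos(175.2°) + j·sin(175.2°)) = -13.95 + j1.171 V
  V3 = 65.2·(cos(-120.3°) + j·sin(-120.3°)) = -32.9 - j56.29 V
  V4 = 14.3·(cos(-30.0°) + j·sin(-30.0°)) = 12.38 - j7.15 V
Step 2 — Sum components: V_total = -34.46 - j91.87 V.
Step 3 — Convert to polar: |V_total| = 98.12 V, ∠V_total = -110.6°.

V_total = 98.12∠-110.6° V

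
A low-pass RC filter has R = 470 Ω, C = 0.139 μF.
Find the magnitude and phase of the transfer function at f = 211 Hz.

Step 1 — Angular frequency: ω = 2π·211 = 1326 rad/s.
Step 2 — Transfer function: H(jω) = 1/(1 + jωRC).
Step 3 — Denominator: 1 + jωRC = 1 + j·1326·470·1.39e-07 = 1 + j0.08661.
Step 4 — H = 0.9926 - j0.08597.
Step 5 — Magnitude: |H| = 0.9963 (-0.0 dB); phase: φ = -5.0°.

|H| = 0.9963 (-0.0 dB), φ = -5.0°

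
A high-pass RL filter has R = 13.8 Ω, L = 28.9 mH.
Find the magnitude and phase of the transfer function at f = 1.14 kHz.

Step 1 — Angular frequency: ω = 2π·1140 = 7163 rad/s.
Step 2 — Transfer function: H(jω) = jωL/(R + jωL).
Step 3 — Numerator jωL = j·207; denominator R + jωL = 13.8 + j207.
Step 4 — H = 0.9956 + j0.06637.
Step 5 — Magnitude: |H| = 0.9978 (-0.0 dB); phase: φ = 3.8°.

|H| = 0.9978 (-0.0 dB), φ = 3.8°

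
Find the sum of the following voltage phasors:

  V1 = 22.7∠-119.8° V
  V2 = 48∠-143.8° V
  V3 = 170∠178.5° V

Step 1 — Convert each phasor to rectangular form:
  V1 = 22.7·(cos(-119.8°) + j·sin(-119.8°)) = -11.28 - j19.7 V
  V2 = 48·(cos(-143.8°) + j·sin(-143.8°)) = -38.73 - j28.35 V
  V3 = 170·(cos(178.5°) + j·sin(178.5°)) = -169.9 + j4.45 V
Step 2 — Sum components: V_total = -220 - j43.6 V.
Step 3 — Convert to polar: |V_total| = 224.2 V, ∠V_total = -168.8°.

V_total = 224.2∠-168.8° V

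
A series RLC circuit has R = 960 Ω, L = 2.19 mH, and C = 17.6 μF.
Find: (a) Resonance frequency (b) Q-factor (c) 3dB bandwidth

Step 1 — Resonance condition Im(Z)=0 gives ω₀ = 1/√(LC).
Step 2 — ω₀ = 1/√(0.00219·1.76e-05) = 5094 rad/s.
Step 3 — f₀ = ω₀/(2π) = 810.7 Hz.
Step 4 — Series Q: Q = ω₀L/R = 5094·0.00219/960 = 0.01162.
Step 5 — 3dB bandwidth: Δω = ω₀/Q = 4.384e+05 rad/s; BW = Δω/(2π) = 6.977e+04 Hz.

(a) f₀ = 810.7 Hz  (b) Q = 0.01162  (c) BW = 6.977e+04 Hz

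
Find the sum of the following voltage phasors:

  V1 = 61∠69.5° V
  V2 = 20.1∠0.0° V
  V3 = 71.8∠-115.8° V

Step 1 — Convert each phasor to rectangular form:
  V1 = 61·(cos(69.5°) + j·sin(69.5°)) = 21.36 + j57.14 V
  V2 = 20.1·(cos(0.0°) + j·sin(0.0°)) = 20.1 V
  V3 = 71.8·(cos(-115.8°) + j·sin(-115.8°)) = -31.25 - j64.64 V
Step 2 — Sum components: V_total = 10.21 - j7.506 V.
Step 3 — Convert to polar: |V_total| = 12.67 V, ∠V_total = -36.3°.

V_total = 12.67∠-36.3° V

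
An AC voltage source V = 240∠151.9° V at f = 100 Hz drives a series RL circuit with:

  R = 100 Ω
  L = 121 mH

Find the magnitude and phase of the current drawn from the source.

Step 1 — Angular frequency: ω = 2π·f = 2π·100 = 628.3 rad/s.
Step 2 — Component impedances:
  R: Z = R = 100 Ω
  L: Z = jωL = j·628.3·0.121 = 0 + j76.03 Ω
Step 3 — Series combination: Z_total = R + L = 100 + j76.03 Ω = 125.6∠37.2° Ω.
Step 4 — Source phasor: V = 240∠151.9° V = -211.7 + j113 V.
Step 5 — Ohm's law: I = V / Z_total = (-211.7 + j113) / (100 + j76.03) = -0.797 + j1.736 A.
Step 6 — Convert to polar: |I| = 1.911 A, ∠I = 114.7°.

I = 1.911∠114.7° A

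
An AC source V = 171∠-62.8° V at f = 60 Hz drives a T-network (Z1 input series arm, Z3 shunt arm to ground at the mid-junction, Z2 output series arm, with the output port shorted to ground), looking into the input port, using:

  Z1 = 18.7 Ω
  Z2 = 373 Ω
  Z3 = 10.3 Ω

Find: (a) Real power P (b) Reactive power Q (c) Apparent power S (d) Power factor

Step 1 — Angular frequency: ω = 2π·f = 2π·60 = 377 rad/s.
Step 2 — Component impedances:
  Z1: Z = R = 18.7 Ω
  Z2: Z = R = 373 Ω
  Z3: Z = R = 10.3 Ω
Step 3 — With the output port shorted to ground, the output series arm Z2 runs from the junction to ground; the shunt arm Z3 also runs from the junction to ground. They appear in parallel: Z3 || Z2 = 10.02 Ω.
Step 4 — Series with input arm Z1: Z_in = Z1 + (Z3 || Z2) = 28.72 Ω = 28.72∠0.0° Ω.
Step 5 — Source phasor: V = 171∠-62.8° V = 78.16 - j152.1 V.
Step 6 — Current: I = V / Z = 2.721 - j5.295 A = 5.953∠-62.8° A.
Step 7 — Complex power: S = V·I* = 1018 VA.
Step 8 — Real power: P = Re(S) = 1018 W.
Step 9 — Reactive power: Q = Im(S) = 0 VAR.
Step 10 — Apparent power: |S| = 1018 VA.
Step 11 — Power factor: PF = P/|S| = 1 (unity).

(a) P = 1018 W  (b) Q = 0 VAR  (c) S = 1018 VA  (d) PF = 1 (unity)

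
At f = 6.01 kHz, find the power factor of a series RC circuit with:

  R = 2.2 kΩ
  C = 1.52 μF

Step 1 — Angular frequency: ω = 2π·f = 2π·6010 = 3.776e+04 rad/s.
Step 2 — Component impedances:
  R: Z = R = 2200 Ω
  C: Z = 1/(jωC) = -j/(ω·C) = 0 - j17.42 Ω
Step 3 — Series combination: Z_total = R + C = 2200 - j17.42 Ω = 2200∠-0.5° Ω.
Step 4 — Power factor: PF = cos(φ) = Re(Z)/|Z| = 2200/2200 = 1.
Step 5 — Type: Im(Z) = -17.42 ⇒ leading (phase φ = -0.5°).

PF = 1 (leading, φ = -0.5°)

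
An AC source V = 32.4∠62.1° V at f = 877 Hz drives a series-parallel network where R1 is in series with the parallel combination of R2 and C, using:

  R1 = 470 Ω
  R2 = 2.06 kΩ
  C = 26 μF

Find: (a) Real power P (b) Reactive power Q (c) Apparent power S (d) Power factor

Step 1 — Angular frequency: ω = 2π·f = 2π·877 = 5510 rad/s.
Step 2 — Component impedances:
  R1: Z = R = 470 Ω
  R2: Z = R = 2060 Ω
  C: Z = 1/(jωC) = -j/(ω·C) = 0 - j6.98 Ω
Step 3 — Parallel branch: R2 || C = 1/(1/R2 + 1/C) = 0.02365 - j6.98 Ω.
Step 4 — Series with R1: Z_total = R1 + (R2 || C) = 470 - j6.98 Ω = 470.1∠-0.9° Ω.
Step 5 — Source phasor: V = 32.4∠62.1° V = 15.16 + j28.63 V.
Step 6 — Current: I = V / Z = 0.03134 + j0.06139 A = 0.06893∠63.0° A.
Step 7 — Complex power: S = V·I* = 2.233 - j0.03316 VA.
Step 8 — Real power: P = Re(S) = 2.233 W.
Step 9 — Reactive power: Q = Im(S) = -0.03316 VAR.
Step 10 — Apparent power: |S| = 2.233 VA.
Step 11 — Power factor: PF = P/|S| = 0.9999 (leading).

(a) P = 2.233 W  (b) Q = -0.03316 VAR  (c) S = 2.233 VA  (d) PF = 0.9999 (leading)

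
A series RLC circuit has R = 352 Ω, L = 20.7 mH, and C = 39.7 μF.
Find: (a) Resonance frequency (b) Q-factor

Step 1 — Resonance condition Im(Z)=0 gives ω₀ = 1/√(LC).
Step 2 — ω₀ = 1/√(0.0207·3.97e-05) = 1103 rad/s.
Step 3 — f₀ = ω₀/(2π) = 175.6 Hz.
Step 4 — Series Q: Q = ω₀L/R = 1103·0.0207/352 = 0.06487.

(a) f₀ = 175.6 Hz  (b) Q = 0.06487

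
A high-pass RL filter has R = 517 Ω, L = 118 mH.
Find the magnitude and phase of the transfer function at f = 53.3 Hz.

Step 1 — Angular frequency: ω = 2π·53.3 = 334.9 rad/s.
Step 2 — Transfer function: H(jω) = jωL/(R + jωL).
Step 3 — Numerator jωL = j·39.52; denominator R + jωL = 517 + j39.52.
Step 4 — H = 0.005809 + j0.07599.
Step 5 — Magnitude: |H| = 0.07621 (-22.4 dB); phase: φ = 85.6°.

|H| = 0.07621 (-22.4 dB), φ = 85.6°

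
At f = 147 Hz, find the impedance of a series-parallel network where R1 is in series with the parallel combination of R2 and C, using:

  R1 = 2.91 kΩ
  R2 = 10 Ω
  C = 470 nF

Step 1 — Angular frequency: ω = 2π·f = 2π·147 = 923.6 rad/s.
Step 2 — Component impedances:
  R1: Z = R = 2910 Ω
  R2: Z = R = 10 Ω
  C: Z = 1/(jωC) = -j/(ω·C) = 0 - j2304 Ω
Step 3 — Parallel branch: R2 || C = 1/(1/R2 + 1/C) = 10 - j0.04341 Ω.
Step 4 — Series with R1: Z_total = R1 + (R2 || C) = 2920 - j0.04341 Ω = 2920∠-0.0° Ω.

Z = 2920 - j0.04341 Ω = 2920∠-0.0° Ω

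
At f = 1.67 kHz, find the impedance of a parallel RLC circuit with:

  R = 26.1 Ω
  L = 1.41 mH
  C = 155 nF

Step 1 — Angular frequency: ω = 2π·f = 2π·1670 = 1.049e+04 rad/s.
Step 2 — Component impedances:
  R: Z = R = 26.1 Ω
  L: Z = jωL = j·1.049e+04·0.00141 = 0 + j14.8 Ω
  C: Z = 1/(jωC) = -j/(ω·C) = 0 - j614.9 Ω
Step 3 — Parallel combination: 1/Z_total = 1/R + 1/L + 1/C; Z_total = 6.584 + j11.34 Ω = 13.11∠59.9° Ω.

Z = 6.584 + j11.34 Ω = 13.11∠59.9° Ω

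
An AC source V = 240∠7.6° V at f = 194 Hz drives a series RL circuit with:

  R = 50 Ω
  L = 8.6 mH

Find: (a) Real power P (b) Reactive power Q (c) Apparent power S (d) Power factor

Step 1 — Angular frequency: ω = 2π·f = 2π·194 = 1219 rad/s.
Step 2 — Component impedances:
  R: Z = R = 50 Ω
  L: Z = jωL = j·1219·0.0086 = 0 + j10.48 Ω
Step 3 — Series combination: Z_total = R + L = 50 + j10.48 Ω = 51.09∠11.8° Ω.
Step 4 — Source phasor: V = 240∠7.6° V = 237.9 + j31.74 V.
Step 5 — Current: I = V / Z = 4.685 - j0.3474 A = 4.698∠-4.2° A.
Step 6 — Complex power: S = V·I* = 1103 + j231.4 VA.
Step 7 — Real power: P = Re(S) = 1103 W.
Step 8 — Reactive power: Q = Im(S) = 231.4 VAR.
Step 9 — Apparent power: |S| = 1127 VA.
Step 10 — Power factor: PF = P/|S| = 0.9787 (lagging).

(a) P = 1103 W  (b) Q = 231.4 VAR  (c) S = 1127 VA  (d) PF = 0.9787 (lagging)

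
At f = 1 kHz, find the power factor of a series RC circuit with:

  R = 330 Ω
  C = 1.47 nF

Step 1 — Angular frequency: ω = 2π·f = 2π·1000 = 6283 rad/s.
Step 2 — Component impedances:
  R: Z = R = 330 Ω
  C: Z = 1/(jωC) = -j/(ω·C) = 0 - j1.083e+05 Ω
Step 3 — Series combination: Z_total = R + C = 330 - j1.083e+05 Ω = 1.083e+05∠-89.8° Ω.
Step 4 — Power factor: PF = cos(φ) = Re(Z)/|Z| = 330/1.0827e+05 = 0.003048.
Step 5 — Type: Im(Z) = -1.083e+05 ⇒ leading (phase φ = -89.8°).

PF = 0.003048 (leading, φ = -89.8°)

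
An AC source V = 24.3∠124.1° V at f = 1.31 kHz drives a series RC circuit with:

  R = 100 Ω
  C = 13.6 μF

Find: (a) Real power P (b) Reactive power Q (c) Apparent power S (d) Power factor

Step 1 — Angular frequency: ω = 2π·f = 2π·1310 = 8231 rad/s.
Step 2 — Component impedances:
  R: Z = R = 100 Ω
  C: Z = 1/(jωC) = -j/(ω·C) = 0 - j8.933 Ω
Step 3 — Series combination: Z_total = R + C = 100 - j8.933 Ω = 100.4∠-5.1° Ω.
Step 4 — Source phasor: V = 24.3∠124.1° V = -13.62 + j20.12 V.
Step 5 — Current: I = V / Z = -0.153 + j0.1876 A = 0.242∠129.2° A.
Step 6 — Complex power: S = V·I* = 5.858 - j0.5233 VA.
Step 7 — Real power: P = Re(S) = 5.858 W.
Step 8 — Reactive power: Q = Im(S) = -0.5233 VAR.
Step 9 — Apparent power: |S| = 5.881 VA.
Step 10 — Power factor: PF = P/|S| = 0.996 (leading).

(a) P = 5.858 W  (b) Q = -0.5233 VAR  (c) S = 5.881 VA  (d) PF = 0.996 (leading)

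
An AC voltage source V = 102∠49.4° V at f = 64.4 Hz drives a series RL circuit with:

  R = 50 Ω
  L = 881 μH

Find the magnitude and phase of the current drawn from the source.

Step 1 — Angular frequency: ω = 2π·f = 2π·64.4 = 404.6 rad/s.
Step 2 — Component impedances:
  R: Z = R = 50 Ω
  L: Z = jωL = j·404.6·0.000881 = 0 + j0.3565 Ω
Step 3 — Series combination: Z_total = R + L = 50 + j0.3565 Ω = 50∠0.4° Ω.
Step 4 — Source phasor: V = 102∠49.4° V = 66.38 + j77.45 V.
Step 5 — Ohm's law: I = V / Z_total = (66.38 + j77.45) / (50 + j0.3565) = 1.339 + j1.539 A.
Step 6 — Convert to polar: |I| = 2.04 A, ∠I = 49.0°.

I = 2.04∠49.0° A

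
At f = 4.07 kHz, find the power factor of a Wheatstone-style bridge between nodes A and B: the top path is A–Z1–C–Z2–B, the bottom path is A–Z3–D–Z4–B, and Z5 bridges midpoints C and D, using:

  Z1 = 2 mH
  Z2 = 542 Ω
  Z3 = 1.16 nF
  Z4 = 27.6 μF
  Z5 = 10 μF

Step 1 — Angular frequency: ω = 2π·f = 2π·4070 = 2.557e+04 rad/s.
Step 2 — Component impedances:
  Z1: Z = jωL = j·2.557e+04·0.002 = 0 + j51.15 Ω
  Z2: Z = R = 542 Ω
  Z3: Z = 1/(jωC) = -j/(ω·C) = 0 - j3.371e+04 Ω
  Z4: Z = 1/(jωC) = -j/(ω·C) = 0 - j1.417 Ω
  Z5: Z = 1/(jωC) = -j/(ω·C) = 0 - j3.91 Ω
Step 3 — Bridge requires nodal analysis (the Z5 bridge couples midpoints C and D, so the two paths cannot be reduced to a simple series/parallel combination). Setting node B to ground and injecting 1 A at node A, the 3-node admittance system at A, C, D solves to V_A = Z_AB = 0.05246 + j45.88 Ω = 45.88∠89.9° Ω.
Step 4 — Power factor: PF = cos(φ) = Re(Z)/|Z| = 0.05246/45.88 = 0.001143.
Step 5 — Type: Im(Z) = 45.88 ⇒ lagging (phase φ = 89.9°).

PF = 0.001143 (lagging, φ = 89.9°)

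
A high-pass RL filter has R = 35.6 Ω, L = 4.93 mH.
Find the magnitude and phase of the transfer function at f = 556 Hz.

Step 1 — Angular frequency: ω = 2π·556 = 3493 rad/s.
Step 2 — Transfer function: H(jω) = jωL/(R + jωL).
Step 3 — Numerator jωL = j·17.22; denominator R + jωL = 35.6 + j17.22.
Step 4 — H = 0.1897 + j0.392.
Step 5 — Magnitude: |H| = 0.4355 (-7.2 dB); phase: φ = 64.2°.

|H| = 0.4355 (-7.2 dB), φ = 64.2°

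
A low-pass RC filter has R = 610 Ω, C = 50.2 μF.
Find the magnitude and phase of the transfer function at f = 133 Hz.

Step 1 — Angular frequency: ω = 2π·133 = 835.7 rad/s.
Step 2 — Transfer function: H(jω) = 1/(1 + jωRC).
Step 3 — Denominator: 1 + jωRC = 1 + j·835.7·610·5.02e-05 = 1 + j25.59.
Step 4 — H = 0.001525 - j0.03902.
Step 5 — Magnitude: |H| = 0.03905 (-28.2 dB); phase: φ = -87.8°.

|H| = 0.03905 (-28.2 dB), φ = -87.8°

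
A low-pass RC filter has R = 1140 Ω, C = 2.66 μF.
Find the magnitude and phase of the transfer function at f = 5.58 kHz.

Step 1 — Angular frequency: ω = 2π·5580 = 3.506e+04 rad/s.
Step 2 — Transfer function: H(jω) = 1/(1 + jωRC).
Step 3 — Denominator: 1 + jωRC = 1 + j·3.506e+04·1140·2.66e-06 = 1 + j106.3.
Step 4 — H = 8.846e-05 - j0.009405.
Step 5 — Magnitude: |H| = 0.009405 (-40.5 dB); phase: φ = -89.5°.

|H| = 0.009405 (-40.5 dB), φ = -89.5°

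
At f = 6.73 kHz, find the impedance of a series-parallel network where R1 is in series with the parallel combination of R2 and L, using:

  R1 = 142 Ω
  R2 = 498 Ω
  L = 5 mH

Step 1 — Angular frequency: ω = 2π·f = 2π·6730 = 4.229e+04 rad/s.
Step 2 — Component impedances:
  R1: Z = R = 142 Ω
  R2: Z = R = 498 Ω
  L: Z = jωL = j·4.229e+04·0.005 = 0 + j211.4 Ω
Step 3 — Parallel branch: R2 || L = 1/(1/R2 + 1/L) = 76.05 + j179.1 Ω.
Step 4 — Series with R1: Z_total = R1 + (R2 || L) = 218.1 + j179.1 Ω = 282.2∠39.4° Ω.

Z = 218.1 + j179.1 Ω = 282.2∠39.4° Ω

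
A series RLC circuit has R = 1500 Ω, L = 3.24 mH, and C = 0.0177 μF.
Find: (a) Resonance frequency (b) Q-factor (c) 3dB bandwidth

Step 1 — Resonance condition Im(Z)=0 gives ω₀ = 1/√(LC).
Step 2 — ω₀ = 1/√(0.00324·1.77e-08) = 1.321e+05 rad/s.
Step 3 — f₀ = ω₀/(2π) = 2.102e+04 Hz.
Step 4 — Series Q: Q = ω₀L/R = 1.321e+05·0.00324/1500 = 0.2852.
Step 5 — 3dB bandwidth: Δω = ω₀/Q = 4.63e+05 rad/s; BW = Δω/(2π) = 7.368e+04 Hz.

(a) f₀ = 2.102e+04 Hz  (b) Q = 0.2852  (c) BW = 7.368e+04 Hz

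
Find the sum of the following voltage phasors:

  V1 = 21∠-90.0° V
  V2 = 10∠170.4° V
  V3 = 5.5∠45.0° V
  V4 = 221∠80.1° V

Step 1 — Convert each phasor to rectangular form:
  V1 = 21·(cos(-90.0°) + j·sin(-90.0°)) = 0 - j21 V
  V2 = 10·(cos(170.4°) + j·sin(170.4°)) = -9.86 + j1.668 V
  V3 = 5.5·(cos(45.0°) + j·sin(45.0°)) = 3.889 + j3.889 V
  V4 = 221·(cos(80.1°) + j·sin(80.1°)) = 38 + j217.7 V
Step 2 — Sum components: V_total = 32.03 + j202.3 V.
Step 3 — Convert to polar: |V_total| = 204.8 V, ∠V_total = 81.0°.

V_total = 204.8∠81.0° V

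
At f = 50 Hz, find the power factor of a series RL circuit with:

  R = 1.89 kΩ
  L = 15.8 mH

Step 1 — Angular frequency: ω = 2π·f = 2π·50 = 314.2 rad/s.
Step 2 — Component impedances:
  R: Z = R = 1890 Ω
  L: Z = jωL = j·314.2·0.0158 = 0 + j4.964 Ω
Step 3 — Series combination: Z_total = R + L = 1890 + j4.964 Ω = 1890∠0.2° Ω.
Step 4 — Power factor: PF = cos(φ) = Re(Z)/|Z| = 1890/1890 = 1.
Step 5 — Type: Im(Z) = 4.964 ⇒ lagging (phase φ = 0.2°).

PF = 1 (lagging, φ = 0.2°)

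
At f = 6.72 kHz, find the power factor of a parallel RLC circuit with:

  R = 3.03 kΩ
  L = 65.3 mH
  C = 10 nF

Step 1 — Angular frequency: ω = 2π·f = 2π·6720 = 4.222e+04 rad/s.
Step 2 — Component impedances:
  R: Z = R = 3030 Ω
  L: Z = jωL = j·4.222e+04·0.0653 = 0 + j2757 Ω
  C: Z = 1/(jωC) = -j/(ω·C) = 0 - j2368 Ω
Step 3 — Parallel combination: 1/Z_total = 1/R + 1/L + 1/C; Z_total = 2934 - j529.4 Ω = 2982∠-10.2° Ω.
Step 4 — Power factor: PF = cos(φ) = Re(Z)/|Z| = 2934.5/2981.9 = 0.9841.
Step 5 — Type: Im(Z) = -529.4 ⇒ leading (phase φ = -10.2°).

PF = 0.9841 (leading, φ = -10.2°)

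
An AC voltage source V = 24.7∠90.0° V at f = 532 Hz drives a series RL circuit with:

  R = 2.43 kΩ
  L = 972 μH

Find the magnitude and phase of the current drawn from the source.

Step 1 — Angular frequency: ω = 2π·f = 2π·532 = 3343 rad/s.
Step 2 — Component impedances:
  R: Z = R = 2430 Ω
  L: Z = jωL = j·3343·0.000972 = 0 + j3.249 Ω
Step 3 — Series combination: Z_total = R + L = 2430 + j3.249 Ω = 2430∠0.1° Ω.
Step 4 — Source phasor: V = 24.7∠90.0° V = 0 + j24.7 V.
Step 5 — Ohm's law: I = V / Z_total = (0 + j24.7) / (2430 + j3.249) = 1.359e-05 + j0.01016 A.
Step 6 — Convert to polar: |I| = 0.01016 A, ∠I = 89.9°.

I = 0.01016∠89.9° A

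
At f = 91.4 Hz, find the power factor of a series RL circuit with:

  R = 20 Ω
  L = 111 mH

Step 1 — Angular frequency: ω = 2π·f = 2π·91.4 = 574.3 rad/s.
Step 2 — Component impedances:
  R: Z = R = 20 Ω
  L: Z = jωL = j·574.3·0.111 = 0 + j63.75 Ω
Step 3 — Series combination: Z_total = R + L = 20 + j63.75 Ω = 66.81∠72.6° Ω.
Step 4 — Power factor: PF = cos(φ) = Re(Z)/|Z| = 20/66.81 = 0.2994.
Step 5 — Type: Im(Z) = 63.75 ⇒ lagging (phase φ = 72.6°).

PF = 0.2994 (lagging, φ = 72.6°)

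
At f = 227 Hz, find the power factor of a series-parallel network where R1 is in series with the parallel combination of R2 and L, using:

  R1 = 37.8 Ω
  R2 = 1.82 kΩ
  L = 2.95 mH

Step 1 — Angular frequency: ω = 2π·f = 2π·227 = 1426 rad/s.
Step 2 — Component impedances:
  R1: Z = R = 37.8 Ω
  R2: Z = R = 1820 Ω
  L: Z = jωL = j·1426·0.00295 = 0 + j4.208 Ω
Step 3 — Parallel branch: R2 || L = 1/(1/R2 + 1/L) = 0.009727 + j4.208 Ω.
Step 4 — Series with R1: Z_total = R1 + (R2 || L) = 37.81 + j4.208 Ω = 38.04∠6.3° Ω.
Step 5 — Power factor: PF = cos(φ) = Re(Z)/|Z| = 37.81/38.043 = 0.9939.
Step 6 — Type: Im(Z) = 4.208 ⇒ lagging (phase φ = 6.3°).

PF = 0.9939 (lagging, φ = 6.3°)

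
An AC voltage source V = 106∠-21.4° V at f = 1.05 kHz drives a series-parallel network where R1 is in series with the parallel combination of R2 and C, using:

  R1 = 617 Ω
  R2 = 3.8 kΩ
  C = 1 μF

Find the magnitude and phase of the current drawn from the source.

Step 1 — Angular frequency: ω = 2π·f = 2π·1050 = 6597 rad/s.
Step 2 — Component impedances:
  R1: Z = R = 617 Ω
  R2: Z = R = 3800 Ω
  C: Z = 1/(jωC) = -j/(ω·C) = 0 - j151.6 Ω
Step 3 — Parallel branch: R2 || C = 1/(1/R2 + 1/C) = 6.037 - j151.3 Ω.
Step 4 — Series with R1: Z_total = R1 + (R2 || C) = 623 - j151.3 Ω = 641.2∠-13.7° Ω.
Step 5 — Source phasor: V = 106∠-21.4° V = 98.69 - j38.68 V.
Step 6 — Ohm's law: I = V / Z_total = (98.69 - j38.68) / (623 - j151.3) = 0.1638 - j0.02229 A.
Step 7 — Convert to polar: |I| = 0.1653 A, ∠I = -7.7°.

I = 0.1653∠-7.7° A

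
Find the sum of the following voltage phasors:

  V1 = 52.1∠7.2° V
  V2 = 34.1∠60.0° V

Step 1 — Convert each phasor to rectangular form:
  V1 = 52.1·(cos(7.2°) + j·sin(7.2°)) = 51.69 + j6.53 V
  V2 = 34.1·(cos(60.0°) + j·sin(60.0°)) = 17.05 + j29.53 V
Step 2 — Sum components: V_total = 68.74 + j36.06 V.
Step 3 — Convert to polar: |V_total| = 77.62 V, ∠V_total = 27.7°.

V_total = 77.62∠27.7° V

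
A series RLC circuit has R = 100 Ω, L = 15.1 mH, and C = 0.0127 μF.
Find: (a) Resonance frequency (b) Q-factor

Step 1 — Resonance condition Im(Z)=0 gives ω₀ = 1/√(LC).
Step 2 — ω₀ = 1/√(0.0151·1.27e-08) = 7.221e+04 rad/s.
Step 3 — f₀ = ω₀/(2π) = 1.149e+04 Hz.
Step 4 — Series Q: Q = ω₀L/R = 7.221e+04·0.0151/100 = 10.9.

(a) f₀ = 1.149e+04 Hz  (b) Q = 10.9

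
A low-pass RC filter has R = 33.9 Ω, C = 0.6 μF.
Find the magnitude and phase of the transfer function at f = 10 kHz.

Step 1 — Angular frequency: ω = 2π·1e+04 = 6.283e+04 rad/s.
Step 2 — Transfer function: H(jω) = 1/(1 + jωRC).
Step 3 — Denominator: 1 + jωRC = 1 + j·6.283e+04·33.9·6e-07 = 1 + j1.278.
Step 4 — H = 0.3798 - j0.4853.
Step 5 — Magnitude: |H| = 0.6162 (-4.2 dB); phase: φ = -52.0°.

|H| = 0.6162 (-4.2 dB), φ = -52.0°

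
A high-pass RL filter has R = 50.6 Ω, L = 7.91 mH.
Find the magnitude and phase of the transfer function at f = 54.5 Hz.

Step 1 — Angular frequency: ω = 2π·54.5 = 342.4 rad/s.
Step 2 — Transfer function: H(jω) = jωL/(R + jωL).
Step 3 — Numerator jωL = j·2.709; denominator R + jωL = 50.6 + j2.709.
Step 4 — H = 0.002857 + j0.05338.
Step 5 — Magnitude: |H| = 0.05345 (-25.4 dB); phase: φ = 86.9°.

|H| = 0.05345 (-25.4 dB), φ = 86.9°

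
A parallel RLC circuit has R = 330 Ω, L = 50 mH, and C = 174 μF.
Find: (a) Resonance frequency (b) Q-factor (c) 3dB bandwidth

Step 1 — Resonance: ω₀ = 1/√(LC) = 1/√(0.05·0.000174) = 339 rad/s.
Step 2 — f₀ = ω₀/(2π) = 53.96 Hz.
Step 3 — Parallel Q: Q = R/(ω₀L) = 330/(339·0.05) = 19.47.
Step 4 — Bandwidth: Δω = ω₀/Q = 17.42 rad/s; BW = Δω/(2π) = 2.772 Hz.

(a) f₀ = 53.96 Hz  (b) Q = 19.47  (c) BW = 2.772 Hz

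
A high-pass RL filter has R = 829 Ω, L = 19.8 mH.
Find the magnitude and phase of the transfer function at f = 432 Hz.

Step 1 — Angular frequency: ω = 2π·432 = 2714 rad/s.
Step 2 — Transfer function: H(jω) = jωL/(R + jωL).
Step 3 — Numerator jωL = j·53.74; denominator R + jωL = 829 + j53.74.
Step 4 — H = 0.004185 + j0.06456.
Step 5 — Magnitude: |H| = 0.06469 (-23.8 dB); phase: φ = 86.3°.

|H| = 0.06469 (-23.8 dB), φ = 86.3°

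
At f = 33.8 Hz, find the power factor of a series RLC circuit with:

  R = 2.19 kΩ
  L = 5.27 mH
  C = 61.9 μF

Step 1 — Angular frequency: ω = 2π·f = 2π·33.8 = 212.4 rad/s.
Step 2 — Component impedances:
  R: Z = R = 2190 Ω
  L: Z = jωL = j·212.4·0.00527 = 0 + j1.119 Ω
  C: Z = 1/(jωC) = -j/(ω·C) = 0 - j76.07 Ω
Step 3 — Series combination: Z_total = R + L + C = 2190 - j74.95 Ω = 2191∠-2.0° Ω.
Step 4 — Power factor: PF = cos(φ) = Re(Z)/|Z| = 2190/2191.3 = 0.9994.
Step 5 — Type: Im(Z) = -74.95 ⇒ leading (phase φ = -2.0°).

PF = 0.9994 (leading, φ = -2.0°)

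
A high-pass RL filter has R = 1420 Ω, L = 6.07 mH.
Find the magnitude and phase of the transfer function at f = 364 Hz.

Step 1 — Angular frequency: ω = 2π·364 = 2287 rad/s.
Step 2 — Transfer function: H(jω) = jωL/(R + jωL).
Step 3 — Numerator jωL = j·13.88; denominator R + jωL = 1420 + j13.88.
Step 4 — H = 9.557e-05 + j0.009776.
Step 5 — Magnitude: |H| = 0.009776 (-40.2 dB); phase: φ = 89.4°.

|H| = 0.009776 (-40.2 dB), φ = 89.4°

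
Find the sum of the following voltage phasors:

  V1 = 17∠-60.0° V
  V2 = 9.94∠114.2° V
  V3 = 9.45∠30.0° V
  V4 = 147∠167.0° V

Step 1 — Convert each phasor to rectangular form:
  V1 = 17·(cos(-60.0°) + j·sin(-60.0°)) = 8.5 - j14.72 V
  V2 = 9.94·(cos(114.2°) + j·sin(114.2°)) = -4.075 + j9.066 V
  V3 = 9.45·(cos(30.0°) + j·sin(30.0°)) = 8.184 + j4.725 V
  V4 = 147·(cos(167.0°) + j·sin(167.0°)) = -143.2 + j33.07 V
Step 2 — Sum components: V_total = -130.6 + j32.14 V.
Step 3 — Convert to polar: |V_total| = 134.5 V, ∠V_total = 166.2°.

V_total = 134.5∠166.2° V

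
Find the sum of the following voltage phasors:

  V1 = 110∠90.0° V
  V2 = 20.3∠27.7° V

Step 1 — Convert each phasor to rectangular form:
  V1 = 110·(cos(90.0°) + j·sin(90.0°)) = 0 + j110 V
  V2 = 20.3·(cos(27.7°) + j·sin(27.7°)) = 17.97 + j9.436 V
Step 2 — Sum components: V_total = 17.97 + j119.4 V.
Step 3 — Convert to polar: |V_total| = 120.8 V, ∠V_total = 81.4°.

V_total = 120.8∠81.4° V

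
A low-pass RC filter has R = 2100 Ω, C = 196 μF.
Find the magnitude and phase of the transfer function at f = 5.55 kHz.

Step 1 — Angular frequency: ω = 2π·5550 = 3.487e+04 rad/s.
Step 2 — Transfer function: H(jω) = 1/(1 + jωRC).
Step 3 — Denominator: 1 + jωRC = 1 + j·3.487e+04·2100·0.000196 = 1 + j1.435e+04.
Step 4 — H = 4.854e-09 - j6.967e-05.
Step 5 — Magnitude: |H| = 6.967e-05 (-83.1 dB); phase: φ = -90.0°.

|H| = 6.967e-05 (-83.1 dB), φ = -90.0°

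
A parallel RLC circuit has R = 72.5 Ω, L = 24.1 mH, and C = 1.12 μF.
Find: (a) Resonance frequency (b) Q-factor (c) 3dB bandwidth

Step 1 — Resonance: ω₀ = 1/√(LC) = 1/√(0.0241·1.12e-06) = 6087 rad/s.
Step 2 — f₀ = ω₀/(2π) = 968.7 Hz.
Step 3 — Parallel Q: Q = R/(ω₀L) = 72.5/(6087·0.0241) = 0.4942.
Step 4 — Bandwidth: Δω = ω₀/Q = 1.232e+04 rad/s; BW = Δω/(2π) = 1960 Hz.

(a) f₀ = 968.7 Hz  (b) Q = 0.4942  (c) BW = 1960 Hz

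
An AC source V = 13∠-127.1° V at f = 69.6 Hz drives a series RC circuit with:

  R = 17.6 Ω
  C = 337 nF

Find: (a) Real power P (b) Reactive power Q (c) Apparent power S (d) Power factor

Step 1 — Angular frequency: ω = 2π·f = 2π·69.6 = 437.3 rad/s.
Step 2 — Component impedances:
  R: Z = R = 17.6 Ω
  C: Z = 1/(jωC) = -j/(ω·C) = 0 - j6785 Ω
Step 3 — Series combination: Z_total = R + C = 17.6 - j6785 Ω = 6786∠-89.9° Ω.
Step 4 — Source phasor: V = 13∠-127.1° V = -7.842 - j10.37 V.
Step 5 — Current: I = V / Z = 0.001525 - j0.00116 A = 0.001916∠-37.2° A.
Step 6 — Complex power: S = V·I* = 6.46e-05 - j0.02491 VA.
Step 7 — Real power: P = Re(S) = 6.46e-05 W.
Step 8 — Reactive power: Q = Im(S) = -0.02491 VAR.
Step 9 — Apparent power: |S| = 0.02491 VA.
Step 10 — Power factor: PF = P/|S| = 0.002594 (leading).

(a) P = 6.46e-05 W  (b) Q = -0.02491 VAR  (c) S = 0.02491 VA  (d) PF = 0.002594 (leading)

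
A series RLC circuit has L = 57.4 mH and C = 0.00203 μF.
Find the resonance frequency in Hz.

Step 1 — Resonance condition Im(Z)=0 gives ω₀ = 1/√(LC).
Step 2 — ω₀ = 1/√(0.0574·2.03e-09) = 9.264e+04 rad/s.
Step 3 — f₀ = ω₀/(2π) = 1.474e+04 Hz.

f₀ = 1.474e+04 Hz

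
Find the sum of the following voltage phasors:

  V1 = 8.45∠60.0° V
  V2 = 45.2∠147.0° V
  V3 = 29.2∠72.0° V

Step 1 — Convert each phasor to rectangular form:
  V1 = 8.45·(cos(60.0°) + j·sin(60.0°)) = 4.225 + j7.318 V
  V2 = 45.2·(cos(147.0°) + j·sin(147.0°)) = -37.91 + j24.62 V
  V3 = 29.2·(cos(72.0°) + j·sin(72.0°)) = 9.023 + j27.77 V
Step 2 — Sum components: V_total = -24.66 + j59.71 V.
Step 3 — Convert to polar: |V_total| = 64.6 V, ∠V_total = 112.4°.

V_total = 64.6∠112.4° V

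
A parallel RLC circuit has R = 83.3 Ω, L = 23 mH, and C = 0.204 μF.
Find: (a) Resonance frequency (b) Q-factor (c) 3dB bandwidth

Step 1 — Resonance: ω₀ = 1/√(LC) = 1/√(0.023·2.04e-07) = 1.46e+04 rad/s.
Step 2 — f₀ = ω₀/(2π) = 2323 Hz.
Step 3 — Parallel Q: Q = R/(ω₀L) = 83.3/(1.46e+04·0.023) = 0.2481.
Step 4 — Bandwidth: Δω = ω₀/Q = 5.885e+04 rad/s; BW = Δω/(2π) = 9366 Hz.

(a) f₀ = 2323 Hz  (b) Q = 0.2481  (c) BW = 9366 Hz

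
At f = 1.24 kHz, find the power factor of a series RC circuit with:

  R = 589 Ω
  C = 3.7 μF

Step 1 — Angular frequency: ω = 2π·f = 2π·1240 = 7791 rad/s.
Step 2 — Component impedances:
  R: Z = R = 589 Ω
  C: Z = 1/(jωC) = -j/(ω·C) = 0 - j34.69 Ω
Step 3 — Series combination: Z_total = R + C = 589 - j34.69 Ω = 590∠-3.4° Ω.
Step 4 — Power factor: PF = cos(φ) = Re(Z)/|Z| = 589/590 = 0.9983.
Step 5 — Type: Im(Z) = -34.69 ⇒ leading (phase φ = -3.4°).

PF = 0.9983 (leading, φ = -3.4°)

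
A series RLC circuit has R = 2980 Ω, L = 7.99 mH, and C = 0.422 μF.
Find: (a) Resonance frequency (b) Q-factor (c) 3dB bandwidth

Step 1 — Resonance: ω₀ = 1/√(LC) = 1/√(0.00799·4.22e-07) = 1.722e+04 rad/s.
Step 2 — f₀ = ω₀/(2π) = 2741 Hz.
Step 3 — Series Q: Q = ω₀L/R = 1.722e+04·0.00799/2980 = 0.04617.
Step 4 — Bandwidth: Δω = ω₀/Q = 3.73e+05 rad/s; BW = Δω/(2π) = 5.936e+04 Hz.

(a) f₀ = 2741 Hz  (b) Q = 0.04617  (c) BW = 5.936e+04 Hz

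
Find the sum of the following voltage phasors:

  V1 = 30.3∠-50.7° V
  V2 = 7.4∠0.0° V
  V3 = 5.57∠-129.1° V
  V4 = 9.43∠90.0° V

Step 1 — Convert each phasor to rectangular form:
  V1 = 30.3·(cos(-50.7°) + j·sin(-50.7°)) = 19.19 - j23.45 V
  V2 = 7.4·(cos(0.0°) + j·sin(0.0°)) = 7.4 V
  V3 = 5.57·(cos(-129.1°) + j·sin(-129.1°)) = -3.513 - j4.323 V
  V4 = 9.43·(cos(90.0°) + j·sin(90.0°)) = 0 + j9.43 V
Step 2 — Sum components: V_total = 23.08 - j18.34 V.
Step 3 — Convert to polar: |V_total| = 29.48 V, ∠V_total = -38.5°.

V_total = 29.48∠-38.5° V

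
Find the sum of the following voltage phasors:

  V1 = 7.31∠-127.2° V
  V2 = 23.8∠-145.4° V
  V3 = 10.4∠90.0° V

Step 1 — Convert each phasor to rectangular form:
  V1 = 7.31·(cos(-127.2°) + j·sin(-127.2°)) = -4.42 - j5.823 V
  V2 = 23.8·(cos(-145.4°) + j·sin(-145.4°)) = -19.59 - j13.51 V
  V3 = 10.4·(cos(90.0°) + j·sin(90.0°)) = 0 + j10.4 V
Step 2 — Sum components: V_total = -24.01 - j8.937 V.
Step 3 — Convert to polar: |V_total| = 25.62 V, ∠V_total = -159.6°.

V_total = 25.62∠-159.6° V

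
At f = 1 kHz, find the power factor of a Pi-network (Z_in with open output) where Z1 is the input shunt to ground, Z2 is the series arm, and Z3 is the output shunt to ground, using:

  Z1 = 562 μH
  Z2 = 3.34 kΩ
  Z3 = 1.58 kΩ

Step 1 — Angular frequency: ω = 2π·f = 2π·1000 = 6283 rad/s.
Step 2 — Component impedances:
  Z1: Z = jωL = j·6283·0.000562 = 0 + j3.531 Ω
  Z2: Z = R = 3340 Ω
  Z3: Z = R = 1580 Ω
Step 3 — With open output, the series arm Z2 and the output shunt Z3 appear in series to ground: Z2 + Z3 = 4920 Ω.
Step 4 — Parallel with input shunt Z1: Z_in = Z1 || (Z2 + Z3) = 0.002534 + j3.531 Ω = 3.531∠90.0° Ω.
Step 5 — Power factor: PF = cos(φ) = Re(Z)/|Z| = 0.0025344/3.5311 = 0.0007177.
Step 6 — Type: Im(Z) = 3.531 ⇒ lagging (phase φ = 90.0°).

PF = 0.0007177 (lagging, φ = 90.0°)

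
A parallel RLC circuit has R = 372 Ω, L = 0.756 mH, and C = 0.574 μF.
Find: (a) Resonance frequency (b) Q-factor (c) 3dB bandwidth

Step 1 — Resonance: ω₀ = 1/√(LC) = 1/√(0.000756·5.74e-07) = 4.8e+04 rad/s.
Step 2 — f₀ = ω₀/(2π) = 7640 Hz.
Step 3 — Parallel Q: Q = R/(ω₀L) = 372/(4.8e+04·0.000756) = 10.25.
Step 4 — Bandwidth: Δω = ω₀/Q = 4683 rad/s; BW = Δω/(2π) = 745.4 Hz.

(a) f₀ = 7640 Hz  (b) Q = 10.25  (c) BW = 745.4 Hz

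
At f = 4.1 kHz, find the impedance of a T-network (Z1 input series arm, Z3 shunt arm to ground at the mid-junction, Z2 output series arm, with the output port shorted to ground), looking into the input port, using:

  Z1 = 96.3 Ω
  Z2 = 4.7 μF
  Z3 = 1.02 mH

Step 1 — Angular frequency: ω = 2π·f = 2π·4100 = 2.576e+04 rad/s.
Step 2 — Component impedances:
  Z1: Z = R = 96.3 Ω
  Z2: Z = 1/(jωC) = -j/(ω·C) = 0 - j8.259 Ω
  Z3: Z = jωL = j·2.576e+04·0.00102 = 0 + j26.28 Ω
Step 3 — With the output port shorted to ground, the output series arm Z2 runs from the junction to ground; the shunt arm Z3 also runs from the junction to ground. They appear in parallel: Z3 || Z2 = 0 - j12.05 Ω.
Step 4 — Series with input arm Z1: Z_in = Z1 + (Z3 || Z2) = 96.3 - j12.05 Ω = 97.05∠-7.1° Ω.

Z = 96.3 - j12.05 Ω = 97.05∠-7.1° Ω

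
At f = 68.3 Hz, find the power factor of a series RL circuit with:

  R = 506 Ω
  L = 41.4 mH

Step 1 — Angular frequency: ω = 2π·f = 2π·68.3 = 429.1 rad/s.
Step 2 — Component impedances:
  R: Z = R = 506 Ω
  L: Z = jωL = j·429.1·0.0414 = 0 + j17.77 Ω
Step 3 — Series combination: Z_total = R + L = 506 + j17.77 Ω = 506.3∠2.0° Ω.
Step 4 — Power factor: PF = cos(φ) = Re(Z)/|Z| = 506/506.3 = 0.9994.
Step 5 — Type: Im(Z) = 17.77 ⇒ lagging (phase φ = 2.0°).

PF = 0.9994 (lagging, φ = 2.0°)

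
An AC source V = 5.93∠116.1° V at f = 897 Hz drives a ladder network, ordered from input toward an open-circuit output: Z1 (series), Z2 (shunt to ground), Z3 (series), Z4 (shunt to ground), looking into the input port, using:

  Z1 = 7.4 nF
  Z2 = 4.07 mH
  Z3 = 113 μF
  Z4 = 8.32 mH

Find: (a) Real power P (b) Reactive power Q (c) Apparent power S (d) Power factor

Step 1 — Angular frequency: ω = 2π·f = 2π·897 = 5636 rad/s.
Step 2 — Component impedances:
  Z1: Z = 1/(jωC) = -j/(ω·C) = 0 - j2.398e+04 Ω
  Z2: Z = jωL = j·5636·0.00407 = 0 + j22.94 Ω
  Z3: Z = 1/(jωC) = -j/(ω·C) = 0 - j1.57 Ω
  Z4: Z = jωL = j·5636·0.00832 = 0 + j46.89 Ω
Step 3 — Ladder network (open output): work backward from the far end, alternating series and parallel combinations. Z_in = 0 - j2.396e+04 Ω = 2.396e+04∠-90.0° Ω.
Step 4 — Source phasor: V = 5.93∠116.1° V = -2.609 + j5.325 V.
Step 5 — Current: I = V / Z = -0.0002222 - j0.0001089 A = 0.0002475∠-153.9° A.
Step 6 — Complex power: S = V·I* = 0 - j0.001468 VA.
Step 7 — Real power: P = Re(S) = 0 W.
Step 8 — Reactive power: Q = Im(S) = -0.001468 VAR.
Step 9 — Apparent power: |S| = 0.001468 VA.
Step 10 — Power factor: PF = P/|S| = 0 (leading).

(a) P = 0 W  (b) Q = -0.001468 VAR  (c) S = 0.001468 VA  (d) PF = 0 (leading)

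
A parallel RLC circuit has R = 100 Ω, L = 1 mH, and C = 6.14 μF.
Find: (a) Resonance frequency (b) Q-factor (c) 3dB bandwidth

Step 1 — Resonance: ω₀ = 1/√(LC) = 1/√(0.001·6.14e-06) = 1.276e+04 rad/s.
Step 2 — f₀ = ω₀/(2π) = 2031 Hz.
Step 3 — Parallel Q: Q = R/(ω₀L) = 100/(1.276e+04·0.001) = 7.836.
Step 4 — Bandwidth: Δω = ω₀/Q = 1629 rad/s; BW = Δω/(2π) = 259.2 Hz.

(a) f₀ = 2031 Hz  (b) Q = 7.836  (c) BW = 259.2 Hz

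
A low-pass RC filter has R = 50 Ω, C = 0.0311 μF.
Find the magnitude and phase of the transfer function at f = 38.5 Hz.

Step 1 — Angular frequency: ω = 2π·38.5 = 241.9 rad/s.
Step 2 — Transfer function: H(jω) = 1/(1 + jωRC).
Step 3 — Denominator: 1 + jωRC = 1 + j·241.9·50·3.11e-08 = 1 + j0.0003762.
Step 4 — H = 1 - j0.0003762.
Step 5 — Magnitude: |H| = 1 (-0.0 dB); phase: φ = -0.0°.

|H| = 1 (-0.0 dB), φ = -0.0°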